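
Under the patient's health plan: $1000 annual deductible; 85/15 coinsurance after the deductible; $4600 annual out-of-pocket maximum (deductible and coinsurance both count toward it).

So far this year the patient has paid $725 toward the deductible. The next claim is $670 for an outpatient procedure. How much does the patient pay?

Deductible still to meet: $1000 − $725 = $275.
That leaves $670 − $275 = $395 for coinsurance.
Patient's 15% share of $395 is $59.25.
Patient responsibility before any cap: $275 + $59.25 = $334.25.
Cumulative spending $725 + $334.25 = $1059.25 stays under the $4600 maximum.

$334.25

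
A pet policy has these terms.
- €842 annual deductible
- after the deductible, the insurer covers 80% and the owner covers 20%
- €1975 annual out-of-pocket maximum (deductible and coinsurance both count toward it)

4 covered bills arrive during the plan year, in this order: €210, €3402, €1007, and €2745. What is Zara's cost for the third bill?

€201.40

Bill 1, €210: all of it applies to the deductible. Cost to owner: €210. OOP to date €210.
Bill 2, €3402: €632 to deductible, leaving €2770; owner's 20% is €554. Cost to owner: €1186. OOP to date €1396.
Bill 3, €1007: deductible met; 20% of €1007 = €201.40. Owner pays €201.40; OOP now €1597.40.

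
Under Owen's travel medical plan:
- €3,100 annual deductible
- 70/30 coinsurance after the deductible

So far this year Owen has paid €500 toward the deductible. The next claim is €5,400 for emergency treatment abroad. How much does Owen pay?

Remaining deductible: €3,100 − €500 = €2,600.
The remaining €2,800 (= €5,400 − €2,600) moves to coinsurance.
Coinsurance: €2,800 × 30% = €840.
So the traveler owes €2,600 + €840 = €3,440.

€3,440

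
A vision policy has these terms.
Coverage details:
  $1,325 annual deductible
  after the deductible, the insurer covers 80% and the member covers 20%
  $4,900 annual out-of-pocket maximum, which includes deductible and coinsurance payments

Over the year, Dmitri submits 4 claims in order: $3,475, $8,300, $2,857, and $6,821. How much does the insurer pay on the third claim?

$2,285.60

#1 ($3,475): $1,325 finishes the deductible; $2,150 goes to coinsurance; 20% of $2,150 = $430. Cost to member: $1,755. OOP to date $1,755. Insurer: $3,475 − $1,755 = $1,720.
#2 ($8,300): 20% coinsurance on $8,300 = $1,660. Member owes $1,660 (running OOP $3,415). Insurer: $8,300 − $1,660 = $6,640.
#3 ($2,857): 20% coinsurance on $2,857 = $571.40. Member owes $571.40 (running OOP $3,986.40). Plan pays $2,857 − $571.40 = $2,285.60.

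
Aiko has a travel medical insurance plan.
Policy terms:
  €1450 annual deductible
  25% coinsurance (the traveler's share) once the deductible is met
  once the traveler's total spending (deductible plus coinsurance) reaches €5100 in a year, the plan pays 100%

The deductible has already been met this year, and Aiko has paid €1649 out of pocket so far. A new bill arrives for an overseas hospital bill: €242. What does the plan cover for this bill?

€181.50

With the deductible met, the entire €242 is subject to coinsurance.
Traveler's 25% share of €242 is €60.50.
Year-to-date out-of-pocket becomes €1649 + €60.50 = €1709.50, still under the €5100 maximum, so no cap applies.
Insurer pays the balance: €242 − €60.50 = €181.50.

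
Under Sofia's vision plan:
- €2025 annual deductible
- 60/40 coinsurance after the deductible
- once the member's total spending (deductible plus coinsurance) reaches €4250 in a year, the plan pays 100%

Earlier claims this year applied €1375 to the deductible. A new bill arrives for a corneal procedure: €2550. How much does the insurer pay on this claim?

€1140

Remaining deductible: €2025 − €1375 = €650.
The remaining €1900 (= €2550 − €650) moves to coinsurance.
Member's 40% share of €1900 is €760.
So the member owes €650 + €760 = €1410 before any cap.
Total out-of-pocket so far would be €1375 + €1410 = €2785, below the €4250 cap — no reduction.
The plan picks up €2550 − €1410 = €1140.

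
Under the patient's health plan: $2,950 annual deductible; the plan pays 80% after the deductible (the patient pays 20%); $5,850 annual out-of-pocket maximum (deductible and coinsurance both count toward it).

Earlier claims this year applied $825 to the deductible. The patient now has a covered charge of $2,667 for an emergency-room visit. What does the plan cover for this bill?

Deductible still to meet: $2,950 − $825 = $2,125.
After the $2,125 deductible portion, $2,667 − $2,125 = $542 is subject to coinsurance.
Coinsurance: $542 × 20% = $108.40.
So the patient owes $2,125 + $108.40 = $2,233.40 before any cap.
Cumulative spending $825 + $2,233.40 = $3,058.40 stays under the $5,850 maximum.
The insurer covers the remainder: $2,667 − $2,233.40 = $433.60.

$433.60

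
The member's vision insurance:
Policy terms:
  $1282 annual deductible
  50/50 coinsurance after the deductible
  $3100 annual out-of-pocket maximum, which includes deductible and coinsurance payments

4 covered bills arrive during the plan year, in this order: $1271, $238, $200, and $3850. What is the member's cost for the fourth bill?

$1604.50

Bill 1, $1271: all of it applies to the deductible. Member owes $1271 (running OOP $1271).
Bill 2, $238: $11 finishes the deductible; $227 goes to coinsurance; 50% of $227 = $113.50. Member pays $124.50; OOP now $1395.50.
Bill 3, $200: deductible already satisfied, so member's share is 50% × $200 = $100. Cost to member: $100. OOP to date $1495.50.
Bill 4, $3850: deductible met; 50% of $3850 = $1925. That would push OOP to $3420.50, over the $3100 cap, so member pays $3100 − $1495.50 = $1604.50.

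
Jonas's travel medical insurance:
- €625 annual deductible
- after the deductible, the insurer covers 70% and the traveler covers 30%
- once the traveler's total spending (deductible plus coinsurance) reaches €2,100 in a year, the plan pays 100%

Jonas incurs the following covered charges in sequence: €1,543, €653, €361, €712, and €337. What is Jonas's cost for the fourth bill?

Bill 1, €1,543: €625 finishes the deductible; €918 goes to coinsurance; coinsurance €918 × 30% = €275.40. Cost to traveler: €900.40. OOP to date €900.40.
Bill 2, €653: deductible already satisfied, so traveler's share is 30% × €653 = €195.90. Traveler pays €195.90; OOP now €1,096.30.
Bill 3, €361: deductible already satisfied, so traveler's share is 30% × €361 = €108.30. Traveler pays €108.30; OOP now €1,204.60.
Bill 4, €712: deductible met; 30% of €712 = €213.60. Cost to traveler: €213.60. OOP to date €1,418.20.

€213.60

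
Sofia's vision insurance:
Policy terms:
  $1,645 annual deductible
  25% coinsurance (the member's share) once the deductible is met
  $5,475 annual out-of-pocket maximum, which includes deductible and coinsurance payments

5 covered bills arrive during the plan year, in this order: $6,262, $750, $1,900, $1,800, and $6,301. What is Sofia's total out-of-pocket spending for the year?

#1 ($6,262): $1,645 to deductible, leaving $4,617; coinsurance $4,617 × 25% = $1,154.25. Member pays $2,799.25; OOP now $2,799.25.
#2 ($750): deductible met; 25% of $750 = $187.50. Member pays $187.50; OOP now $2,986.75.
#3 ($1,900): deductible met; 25% of $1,900 = $475. Member owes $475 (running OOP $3,461.75).
#4 ($1,800): deductible already satisfied, so member's share is 25% × $1,800 = $450. Cost to member: $450. OOP to date $3,911.75.
#5 ($6,301): deductible already satisfied, so member's share is 25% × $6,301 = $1,575.25. Adding that to $3,911.75 gives $5,487, past the $5,475 cap; member pays only $5,475 − $3,911.75 = $1,563.25.
Total paid by the member: $2,799.25 + $187.50 + $475 + $450 + $1,563.25 = $5,475.

$5,475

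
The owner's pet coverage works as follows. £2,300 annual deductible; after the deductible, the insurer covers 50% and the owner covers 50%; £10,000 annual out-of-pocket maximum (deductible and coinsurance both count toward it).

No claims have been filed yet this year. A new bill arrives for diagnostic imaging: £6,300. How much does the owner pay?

£4,300

The full £2,300 deductible is still open; £2,300 of this bill applies to it.
That leaves £6,300 − £2,300 = £4,000 for coinsurance.
50% of £4,000 = £2,000 falls to the owner.
That puts the owner's cost at £2,300 + £2,000 = £4,300 before any cap.
Cumulative spending £0 + £4,300 = £4,300 stays under the £10,000 maximum.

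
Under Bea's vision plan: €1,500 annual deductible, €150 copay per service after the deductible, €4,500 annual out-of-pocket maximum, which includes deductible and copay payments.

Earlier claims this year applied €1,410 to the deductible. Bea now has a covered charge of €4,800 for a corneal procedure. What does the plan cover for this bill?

€4,560

Remaining deductible: €1,500 − €1,410 = €90.
That leaves €4,800 − €90 = €4,710 for the copay.
Copay on this service: €150.
Member responsibility before any cap: €90 + €150 = €240.
Total out-of-pocket so far would be €1,410 + €240 = €1,650, below the €4,500 cap — no reduction.
The insurer covers the remainder: €4,800 − €240 = €4,560.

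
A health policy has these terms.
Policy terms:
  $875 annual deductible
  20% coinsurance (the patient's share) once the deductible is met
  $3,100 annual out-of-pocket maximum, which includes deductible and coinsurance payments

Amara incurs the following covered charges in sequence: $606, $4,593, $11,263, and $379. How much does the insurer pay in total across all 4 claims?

Claim 1 ($606): entire amount goes to the deductible. Cost to patient: $606. OOP to date $606. Plan pays $606 − $606 = $0.
Claim 2 ($4,593): $269 finishes the deductible; $4,324 goes to coinsurance; coinsurance $4,324 × 20% = $864.80. Cost to patient: $1,133.80. OOP to date $1,739.80. Insurer: $4,593 − $1,133.80 = $3,459.20.
Claim 3 ($11,263): deductible met; 20% of $11,263 = $2,252.60. That would push OOP to $3,992.40, over the $3,100 cap, so patient pays $3,100 − $1,739.80 = $1,360.20. Insurer: $11,263 − $1,360.20 = $9,902.80.
Claim 4 ($379): 20% coinsurance on $379 = $75.80. OOP would hit $3,175.80 > $3,100, so the cap limits the patient to $3,100 − $3,100 = $0. Plan pays $379 − $0 = $379.
Insurer total: $0 + $3,459.20 + $9,902.80 + $379 = $13,741.

$13,741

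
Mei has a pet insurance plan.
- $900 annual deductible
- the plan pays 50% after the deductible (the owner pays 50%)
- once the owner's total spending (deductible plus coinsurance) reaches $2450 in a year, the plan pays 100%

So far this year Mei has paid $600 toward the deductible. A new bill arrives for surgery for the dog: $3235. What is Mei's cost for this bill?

Deductible still to meet: $900 − $600 = $300.
That leaves $3235 − $300 = $2935 for coinsurance.
50% of $2935 = $1467.50 falls to the owner.
That puts the owner's cost at $300 + $1467.50 = $1767.50 before any cap.
Total out-of-pocket so far would be $600 + $1767.50 = $2367.50, below the $2450 cap — no reduction.

$1767.50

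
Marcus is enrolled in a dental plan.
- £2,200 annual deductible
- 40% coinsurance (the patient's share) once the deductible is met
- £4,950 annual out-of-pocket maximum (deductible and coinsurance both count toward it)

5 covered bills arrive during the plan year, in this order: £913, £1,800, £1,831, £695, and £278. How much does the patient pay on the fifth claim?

Claim 1 (£913): fully absorbed by the deductible. Cost to patient: £913. OOP to date £913.
Claim 2 (£1,800): £1,287 finishes the deductible; £513 goes to coinsurance; 40% of £513 = £205.20. Patient pays £1,492.20; OOP now £2,405.20.
Claim 3 (£1,831): deductible met; 40% of £1,831 = £732.40. Patient pays £732.40; OOP now £3,137.60.
Claim 4 (£695): 40% coinsurance on £695 = £278. Patient pays £278; OOP now £3,415.60.
Claim 5 (£278): deductible already satisfied, so patient's share is 40% × £278 = £111.20. Patient owes £111.20 (running OOP £3,526.80).

£111.20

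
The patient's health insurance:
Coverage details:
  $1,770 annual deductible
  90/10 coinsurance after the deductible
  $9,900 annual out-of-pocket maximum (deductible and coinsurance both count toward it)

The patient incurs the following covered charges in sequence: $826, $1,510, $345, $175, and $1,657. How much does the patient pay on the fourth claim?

$17.50

Claim 1 ($826): all of it applies to the deductible. Patient pays $826; OOP now $826.
Claim 2 ($1,510): $944 to deductible, leaving $566; coinsurance $566 × 10% = $56.60. Cost to patient: $1,000.60. OOP to date $1,826.60.
Claim 3 ($345): deductible already satisfied, so patient's share is 10% × $345 = $34.50. Patient pays $34.50; OOP now $1,861.10.
Claim 4 ($175): deductible already satisfied, so patient's share is 10% × $175 = $17.50. Cost to patient: $17.50. OOP to date $1,878.60.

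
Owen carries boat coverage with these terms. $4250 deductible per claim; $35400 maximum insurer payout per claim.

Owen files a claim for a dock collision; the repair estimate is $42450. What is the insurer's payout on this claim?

Subtract the deductible: $42450 − $4250 = $38200.
The $35400 per-incident cap binds; insurer pays $35400.

$35400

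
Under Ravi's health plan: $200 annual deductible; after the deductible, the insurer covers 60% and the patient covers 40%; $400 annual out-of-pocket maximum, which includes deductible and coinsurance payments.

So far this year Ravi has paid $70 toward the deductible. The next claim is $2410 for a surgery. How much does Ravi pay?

$70 of the $200 deductible is already met, leaving $130.
After the $130 deductible portion, $2410 − $130 = $2280 is subject to coinsurance.
40% of $2280 = $912 falls to the patient.
So the patient owes $130 + $912 = $1042 before any cap.
Adding $1042 to the $70 already spent would give $1112, which exceeds the $400 cap; the patient pays just $400 − $70 = $330.

$330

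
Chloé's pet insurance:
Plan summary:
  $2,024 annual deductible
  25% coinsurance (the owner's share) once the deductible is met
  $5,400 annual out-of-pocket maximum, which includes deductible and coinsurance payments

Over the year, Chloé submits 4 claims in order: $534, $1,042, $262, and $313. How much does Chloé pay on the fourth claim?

Claim 1 — $534: fully absorbed by the deductible. Owner pays $534; OOP now $534.
Claim 2 — $1,042: fully absorbed by the deductible. Owner pays $1,042; OOP now $1,576.
Claim 3 — $262: all of it applies to the deductible. Owner pays $262; OOP now $1,838.
Claim 4 — $313: $186 finishes the deductible; $127 goes to coinsurance; 25% of $127 = $31.75. Owner pays $217.75; OOP now $2,055.75.

$217.75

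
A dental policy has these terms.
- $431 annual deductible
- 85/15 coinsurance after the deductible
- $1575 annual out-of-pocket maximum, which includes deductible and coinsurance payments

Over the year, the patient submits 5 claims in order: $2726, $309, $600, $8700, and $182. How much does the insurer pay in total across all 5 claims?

#1 ($2726): $431 to deductible, leaving $2295; patient's 15% is $344.25. Patient pays $775.25; OOP now $775.25. Plan pays $2726 − $775.25 = $1950.75.
#2 ($309): deductible already satisfied, so patient's share is 15% × $309 = $46.35. Patient pays $46.35; OOP now $821.60. Insurer: $309 − $46.35 = $262.65.
#3 ($600): deductible met; 15% of $600 = $90. Patient owes $90 (running OOP $911.60). Insurer: $600 − $90 = $510.
#4 ($8700): 15% coinsurance on $8700 = $1305. Adding that to $911.60 gives $2216.60, past the $1575 cap; patient pays only $1575 − $911.60 = $663.40. Insurer: $8700 − $663.40 = $8036.60.
#5 ($182): deductible met; 15% of $182 = $27.30. Adding that to $1575 gives $1602.30, past the $1575 cap; patient pays only $1575 − $1575 = $0. Plan pays $182 − $0 = $182.
Insurer total: $1950.75 + $262.65 + $510 + $8036.60 + $182 = $10942.

$10942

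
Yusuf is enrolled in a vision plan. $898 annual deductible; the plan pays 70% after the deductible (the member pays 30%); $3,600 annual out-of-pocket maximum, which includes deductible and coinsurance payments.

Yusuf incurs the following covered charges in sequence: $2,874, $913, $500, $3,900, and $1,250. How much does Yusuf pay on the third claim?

Claim 1 ($2,874): $898 finishes the deductible; $1,976 goes to coinsurance; member's 30% is $592.80. Member pays $1,490.80; OOP now $1,490.80.
Claim 2 ($913): deductible met; 30% of $913 = $273.90. Cost to member: $273.90. OOP to date $1,764.70.
Claim 3 ($500): 30% coinsurance on $500 = $150. Cost to member: $150. OOP to date $1,914.70.

$150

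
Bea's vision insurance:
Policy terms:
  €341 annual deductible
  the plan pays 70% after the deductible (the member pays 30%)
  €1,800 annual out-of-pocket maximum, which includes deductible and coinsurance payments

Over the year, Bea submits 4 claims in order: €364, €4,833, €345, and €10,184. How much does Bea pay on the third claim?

Claim 1 (€364): €341 to deductible, leaving €23; coinsurance €23 × 30% = €6.90. Cost to member: €347.90. OOP to date €347.90.
Claim 2 (€4,833): deductible met; 30% of €4,833 = €1,449.90. Member pays €1,449.90; OOP now €1,797.80.
Claim 3 (€345): deductible met; 30% of €345 = €103.50. That would push OOP to €1,901.30, over the €1,800 cap, so member pays €1,800 − €1,797.80 = €2.20.

€2.20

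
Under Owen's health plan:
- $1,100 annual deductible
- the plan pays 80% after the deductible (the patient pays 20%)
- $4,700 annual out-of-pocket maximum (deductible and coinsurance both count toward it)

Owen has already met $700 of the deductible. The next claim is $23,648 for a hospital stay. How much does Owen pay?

$700 of the $1,100 deductible is already met, leaving $400.
After the $400 deductible portion, $23,648 − $400 = $23,248 is subject to coinsurance.
Patient's 20% share of $23,248 is $4,649.60.
That puts the patient's cost at $400 + $4,649.60 = $5,049.60 before any cap.
That would bring total out-of-pocket to $5,749.60, past the $4,700 cap. The patient is capped at $4,700 − $700 = $4,000 on this claim.

$4,000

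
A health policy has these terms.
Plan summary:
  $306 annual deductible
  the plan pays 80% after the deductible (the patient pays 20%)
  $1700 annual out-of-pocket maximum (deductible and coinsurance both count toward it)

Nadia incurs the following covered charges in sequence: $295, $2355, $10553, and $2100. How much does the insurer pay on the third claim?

Claim 1 — $295: fully absorbed by the deductible. Patient owes $295 (running OOP $295). Insurer: $295 − $295 = $0.
Claim 2 — $2355: $11 finishes the deductible; $2344 goes to coinsurance; patient's 20% is $468.80. Patient pays $479.80; OOP now $774.80. Insurer: $2355 − $479.80 = $1875.20.
Claim 3 — $10553: deductible met; 20% of $10553 = $2110.60. Adding that to $774.80 gives $2885.40, past the $1700 cap; patient pays only $1700 − $774.80 = $925.20. Insurer: $10553 − $925.20 = $9627.80.

$9627.80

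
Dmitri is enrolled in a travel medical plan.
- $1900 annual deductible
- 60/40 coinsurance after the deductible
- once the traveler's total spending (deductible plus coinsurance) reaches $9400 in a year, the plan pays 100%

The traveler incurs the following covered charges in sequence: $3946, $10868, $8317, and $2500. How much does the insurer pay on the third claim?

Bill 1, $3946: $1900 to deductible, leaving $2046; coinsurance $2046 × 40% = $818.40. Traveler owes $2718.40 (running OOP $2718.40). Plan pays $3946 − $2718.40 = $1227.60.
Bill 2, $10868: deductible already satisfied, so traveler's share is 40% × $10868 = $4347.20. Traveler owes $4347.20 (running OOP $7065.60). Plan pays $10868 − $4347.20 = $6520.80.
Bill 3, $8317: deductible already satisfied, so traveler's share is 40% × $8317 = $3326.80. OOP would hit $10392.40 > $9400, so the cap limits the traveler to $9400 − $7065.60 = $2334.40. Plan pays $8317 − $2334.40 = $5982.60.

$5982.60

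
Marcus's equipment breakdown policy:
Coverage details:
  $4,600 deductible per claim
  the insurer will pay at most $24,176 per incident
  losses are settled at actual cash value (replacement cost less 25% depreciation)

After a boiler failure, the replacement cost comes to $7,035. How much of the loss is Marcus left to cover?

$6,358.75

Actual cash value after 25% depreciation: $7,035 × 75% = $5,276.25.
Less the $4,600 deductible: $5,276.25 − $4,600 = $676.25.
$676.25 ≤ $24,176, so the limit doesn't bind; insurer pays $676.25.
Business owner's share is the uncovered remainder: $7,035 − $676.25 = $6,358.75.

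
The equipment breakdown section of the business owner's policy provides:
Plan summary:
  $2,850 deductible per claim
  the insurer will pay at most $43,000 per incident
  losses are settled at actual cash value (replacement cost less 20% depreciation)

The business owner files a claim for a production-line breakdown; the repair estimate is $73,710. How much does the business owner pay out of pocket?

Depreciate 20%: the covered value is $73,710 × 0.8 = $58,968.
Subtract the deductible: $58,968 − $2,850 = $56,118.
The $43,000 per-incident cap binds; insurer pays $43,000.
Business owner's share is the uncovered remainder: $73,710 − $43,000 = $30,710.

$30,710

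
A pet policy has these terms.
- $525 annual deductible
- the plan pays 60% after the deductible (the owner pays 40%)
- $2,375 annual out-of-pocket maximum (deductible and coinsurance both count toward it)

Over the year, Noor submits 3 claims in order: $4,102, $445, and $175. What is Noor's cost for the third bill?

$70

#1 ($4,102): $525 finishes the deductible; $3,577 goes to coinsurance; owner's 40% is $1,430.80. Owner pays $1,955.80; OOP now $1,955.80.
#2 ($445): deductible met; 40% of $445 = $178. Owner owes $178 (running OOP $2,133.80).
#3 ($175): deductible met; 40% of $175 = $70. Owner pays $70; OOP now $2,203.80.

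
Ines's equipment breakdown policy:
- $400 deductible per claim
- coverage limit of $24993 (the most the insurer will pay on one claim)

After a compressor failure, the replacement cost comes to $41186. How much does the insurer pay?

After the deductible, $41186 − $400 = $40786 remains.
The $24993 per-incident cap binds; insurer pays $24993.

$24993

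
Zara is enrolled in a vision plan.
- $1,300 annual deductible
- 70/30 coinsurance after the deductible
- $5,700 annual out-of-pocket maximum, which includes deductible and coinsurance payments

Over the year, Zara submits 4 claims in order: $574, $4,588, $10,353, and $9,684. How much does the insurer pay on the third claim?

#1 ($574): all of it applies to the deductible. Member owes $574 (running OOP $574). Insurer: $574 − $574 = $0.
#2 ($4,588): deductible takes $726, $3,862 remains; coinsurance $3,862 × 30% = $1,158.60. Member owes $1,884.60 (running OOP $2,458.60). Plan pays $4,588 − $1,884.60 = $2,703.40.
#3 ($10,353): 30% coinsurance on $10,353 = $3,105.90. Member pays $3,105.90; OOP now $5,564.50. Insurer: $10,353 − $3,105.90 = $7,247.10.

$7,247.10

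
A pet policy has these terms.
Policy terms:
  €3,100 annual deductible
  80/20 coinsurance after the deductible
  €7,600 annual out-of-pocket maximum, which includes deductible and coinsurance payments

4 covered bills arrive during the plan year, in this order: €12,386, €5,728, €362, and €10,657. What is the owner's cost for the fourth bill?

€1,424.80

Claim 1 (€12,386): €3,100 finishes the deductible; €9,286 goes to coinsurance; owner's 20% is €1,857.20. Cost to owner: €4,957.20. OOP to date €4,957.20.
Claim 2 (€5,728): 20% coinsurance on €5,728 = €1,145.60. Owner owes €1,145.60 (running OOP €6,102.80).
Claim 3 (€362): deductible met; 20% of €362 = €72.40. Owner owes €72.40 (running OOP €6,175.20).
Claim 4 (€10,657): deductible met; 20% of €10,657 = €2,131.40. OOP would hit €8,306.60 > €7,600, so the cap limits the owner to €7,600 − €6,175.20 = €1,424.80.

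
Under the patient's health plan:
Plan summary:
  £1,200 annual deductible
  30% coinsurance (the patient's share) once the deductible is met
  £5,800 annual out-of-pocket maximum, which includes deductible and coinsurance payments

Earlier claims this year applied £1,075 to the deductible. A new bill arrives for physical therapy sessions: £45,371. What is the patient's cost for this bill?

£1,075 of the £1,200 deductible is already met, leaving £125.
The remaining £45,246 (= £45,371 − £125) moves to coinsurance.
Patient's 30% share of £45,246 is £13,573.80.
That puts the patient's cost at £125 + £13,573.80 = £13,698.80 before any cap.
Year-to-date out-of-pocket would reach £1,075 + £13,698.80 = £14,773.80, above the £5,800 maximum, so the patient pays only £5,800 − £1,075 = £4,725.

£4,725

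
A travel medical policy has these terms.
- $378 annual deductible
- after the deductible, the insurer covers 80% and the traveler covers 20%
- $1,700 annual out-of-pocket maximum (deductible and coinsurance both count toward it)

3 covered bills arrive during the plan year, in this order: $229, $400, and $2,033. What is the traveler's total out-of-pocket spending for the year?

#1 ($229): fully absorbed by the deductible. Traveler pays $229; OOP now $229.
#2 ($400): deductible takes $149, $251 remains; 20% of $251 = $50.20. Traveler owes $199.20 (running OOP $428.20).
#3 ($2,033): deductible already satisfied, so traveler's share is 20% × $2,033 = $406.60. Cost to traveler: $406.60. OOP to date $834.80.
Summing the traveler's payments: $229 + $199.20 + $406.60 = $834.80.

$834.80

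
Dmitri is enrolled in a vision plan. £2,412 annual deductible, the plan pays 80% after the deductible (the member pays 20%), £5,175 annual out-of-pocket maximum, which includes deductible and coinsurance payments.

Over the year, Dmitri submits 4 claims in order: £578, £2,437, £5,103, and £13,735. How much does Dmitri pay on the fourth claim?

Bill 1, £578: entire amount goes to the deductible. Cost to member: £578. OOP to date £578.
Bill 2, £2,437: £1,834 finishes the deductible; £603 goes to coinsurance; 20% of £603 = £120.60. Cost to member: £1,954.60. OOP to date £2,532.60.
Bill 3, £5,103: deductible already satisfied, so member's share is 20% × £5,103 = £1,020.60. Member pays £1,020.60; OOP now £3,553.20.
Bill 4, £13,735: deductible met; 20% of £13,735 = £2,747. That would push OOP to £6,300.20, over the £5,175 cap, so member pays £5,175 − £3,553.20 = £1,621.80.

£1,621.80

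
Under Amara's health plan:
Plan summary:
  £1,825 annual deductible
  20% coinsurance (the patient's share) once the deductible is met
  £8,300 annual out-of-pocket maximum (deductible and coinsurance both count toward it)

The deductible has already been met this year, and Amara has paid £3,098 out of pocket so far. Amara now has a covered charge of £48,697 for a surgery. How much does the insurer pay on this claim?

The deductible is already satisfied, so the full bill goes to coinsurance.
Coinsurance: £48,697 × 20% = £9,739.40.
Adding £9,739.40 to the £3,098 already spent would give £12,837.40, which exceeds the £8,300 cap; the patient pays just £8,300 − £3,098 = £5,202.
The plan picks up £48,697 − £5,202 = £43,495.

£43,495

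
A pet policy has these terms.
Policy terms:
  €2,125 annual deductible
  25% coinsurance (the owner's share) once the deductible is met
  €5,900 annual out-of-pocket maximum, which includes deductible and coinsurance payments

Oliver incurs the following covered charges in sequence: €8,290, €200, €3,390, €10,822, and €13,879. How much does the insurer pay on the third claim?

€2,542.50

#1 (€8,290): €2,125 to deductible, leaving €6,165; owner's 25% is €1,541.25. Cost to owner: €3,666.25. OOP to date €3,666.25. Insurer: €8,290 − €3,666.25 = €4,623.75.
#2 (€200): 25% coinsurance on €200 = €50. Owner pays €50; OOP now €3,716.25. Plan pays €200 − €50 = €150.
#3 (€3,390): deductible met; 25% of €3,390 = €847.50. Owner owes €847.50 (running OOP €4,563.75). Insurer: €3,390 − €847.50 = €2,542.50.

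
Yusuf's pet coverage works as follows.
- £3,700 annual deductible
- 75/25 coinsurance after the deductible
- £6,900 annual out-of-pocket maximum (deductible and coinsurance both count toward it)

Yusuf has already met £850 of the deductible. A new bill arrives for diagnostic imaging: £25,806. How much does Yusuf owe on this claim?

£6,050

Deductible still to meet: £3,700 − £850 = £2,850.
That leaves £25,806 − £2,850 = £22,956 for coinsurance.
25% of £22,956 = £5,739 falls to the owner.
So the owner owes £2,850 + £5,739 = £8,589 before any cap.
Adding £8,589 to the £850 already spent would give £9,439, which exceeds the £6,900 cap; the owner pays just £6,900 − £850 = £6,050.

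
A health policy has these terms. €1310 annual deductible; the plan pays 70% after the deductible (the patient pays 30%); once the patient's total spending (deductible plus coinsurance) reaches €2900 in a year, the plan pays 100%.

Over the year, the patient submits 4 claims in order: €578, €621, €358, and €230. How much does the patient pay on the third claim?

Claim 1 (€578): fully absorbed by the deductible. Patient pays €578; OOP now €578.
Claim 2 (€621): fully absorbed by the deductible. Cost to patient: €621. OOP to date €1199.
Claim 3 (€358): €111 finishes the deductible; €247 goes to coinsurance; patient's 30% is €74.10. Patient pays €185.10; OOP now €1384.10.

€185.10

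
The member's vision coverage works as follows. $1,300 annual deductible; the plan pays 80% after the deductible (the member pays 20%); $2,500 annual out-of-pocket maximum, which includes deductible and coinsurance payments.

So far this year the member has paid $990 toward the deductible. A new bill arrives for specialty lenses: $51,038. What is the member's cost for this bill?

Deductible still to meet: $1,300 − $990 = $310.
After the $310 deductible portion, $51,038 − $310 = $50,728 is subject to coinsurance.
Member's 20% share of $50,728 is $10,145.60.
So the member owes $310 + $10,145.60 = $10,455.60 before any cap.
Adding $10,455.60 to the $990 already spent would give $11,445.60, which exceeds the $2,500 cap; the member pays just $2,500 − $990 = $1,510.

$1,510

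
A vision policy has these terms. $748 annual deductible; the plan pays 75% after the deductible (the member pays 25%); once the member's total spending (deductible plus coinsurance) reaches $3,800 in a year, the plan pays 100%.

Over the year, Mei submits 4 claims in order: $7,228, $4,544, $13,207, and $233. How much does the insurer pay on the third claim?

$12,911

Claim 1 — $7,228: deductible takes $748, $6,480 remains; member's 25% is $1,620. Member owes $2,368 (running OOP $2,368). Insurer: $7,228 − $2,368 = $4,860.
Claim 2 — $4,544: deductible met; 25% of $4,544 = $1,136. Cost to member: $1,136. OOP to date $3,504. Plan pays $4,544 − $1,136 = $3,408.
Claim 3 — $13,207: deductible met; 25% of $13,207 = $3,301.75. That would push OOP to $6,805.75, over the $3,800 cap, so member pays $3,800 − $3,504 = $296. Insurer: $13,207 − $296 = $12,911.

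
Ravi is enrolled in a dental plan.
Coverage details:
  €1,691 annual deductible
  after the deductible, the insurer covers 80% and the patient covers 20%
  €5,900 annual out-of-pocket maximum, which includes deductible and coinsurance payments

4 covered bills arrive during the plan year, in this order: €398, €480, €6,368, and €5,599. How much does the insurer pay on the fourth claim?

€4,479.20

Claim 1 — €398: fully absorbed by the deductible. Patient owes €398 (running OOP €398). Plan pays €398 − €398 = €0.
Claim 2 — €480: all of it applies to the deductible. Patient owes €480 (running OOP €878). Insurer: €480 − €480 = €0.
Claim 3 — €6,368: deductible takes €813, €5,555 remains; coinsurance €5,555 × 20% = €1,111. Patient owes €1,924 (running OOP €2,802). Insurer: €6,368 − €1,924 = €4,444.
Claim 4 — €5,599: deductible met; 20% of €5,599 = €1,119.80. Cost to patient: €1,119.80. OOP to date €3,921.80. Plan pays €5,599 − €1,119.80 = €4,479.20.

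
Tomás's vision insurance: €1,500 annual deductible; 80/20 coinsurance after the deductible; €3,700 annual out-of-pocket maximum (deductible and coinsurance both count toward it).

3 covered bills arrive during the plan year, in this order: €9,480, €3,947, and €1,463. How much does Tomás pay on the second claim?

Bill 1, €9,480: €1,500 to deductible, leaving €7,980; member's 20% is €1,596. Cost to member: €3,096. OOP to date €3,096.
Bill 2, €3,947: deductible already satisfied, so member's share is 20% × €3,947 = €789.40. That would push OOP to €3,885.40, over the €3,700 cap, so member pays €3,700 − €3,096 = €604.

€604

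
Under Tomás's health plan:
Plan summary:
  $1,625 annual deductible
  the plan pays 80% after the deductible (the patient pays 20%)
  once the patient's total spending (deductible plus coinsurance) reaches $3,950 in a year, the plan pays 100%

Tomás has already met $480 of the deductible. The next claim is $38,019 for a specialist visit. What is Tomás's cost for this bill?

Deductible still to meet: $1,625 − $480 = $1,145.
The remaining $36,874 (= $38,019 − $1,145) moves to coinsurance.
Coinsurance: $36,874 × 20% = $7,374.80.
So the patient owes $1,145 + $7,374.80 = $8,519.80 before any cap.
Adding $8,519.80 to the $480 already spent would give $8,999.80, which exceeds the $3,950 cap; the patient pays just $3,950 − $480 = $3,470.

$3,470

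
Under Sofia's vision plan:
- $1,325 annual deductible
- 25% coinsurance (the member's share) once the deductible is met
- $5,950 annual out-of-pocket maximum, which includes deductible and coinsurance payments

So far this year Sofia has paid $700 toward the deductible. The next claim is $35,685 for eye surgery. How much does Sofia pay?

$5,250

Remaining deductible: $1,325 − $700 = $625.
That leaves $35,685 − $625 = $35,060 for coinsurance.
Member's 25% share of $35,060 is $8,765.
That puts the member's cost at $625 + $8,765 = $9,390 before any cap.
That would bring total out-of-pocket to $10,090, past the $5,950 cap. The member is capped at $5,950 − $700 = $5,250 on this claim.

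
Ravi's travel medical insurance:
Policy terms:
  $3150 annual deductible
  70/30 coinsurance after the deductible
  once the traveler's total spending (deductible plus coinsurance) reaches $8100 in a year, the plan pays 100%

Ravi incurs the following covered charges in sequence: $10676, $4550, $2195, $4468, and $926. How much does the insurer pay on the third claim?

$1536.50

Claim 1 — $10676: $3150 to deductible, leaving $7526; coinsurance $7526 × 30% = $2257.80. Traveler pays $5407.80; OOP now $5407.80. Insurer: $10676 − $5407.80 = $5268.20.
Claim 2 — $4550: deductible met; 30% of $4550 = $1365. Cost to traveler: $1365. OOP to date $6772.80. Insurer: $4550 − $1365 = $3185.
Claim 3 — $2195: 30% coinsurance on $2195 = $658.50. Traveler pays $658.50; OOP now $7431.30. Plan pays $2195 − $658.50 = $1536.50.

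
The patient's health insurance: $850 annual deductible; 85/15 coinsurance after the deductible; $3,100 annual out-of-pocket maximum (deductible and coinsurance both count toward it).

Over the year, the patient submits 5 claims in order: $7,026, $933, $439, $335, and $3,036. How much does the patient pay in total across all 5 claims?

$2,487.85

#1 ($7,026): $850 finishes the deductible; $6,176 goes to coinsurance; coinsurance $6,176 × 15% = $926.40. Cost to patient: $1,776.40. OOP to date $1,776.40.
#2 ($933): 15% coinsurance on $933 = $139.95. Cost to patient: $139.95. OOP to date $1,916.35.
#3 ($439): 15% coinsurance on $439 = $65.85. Patient pays $65.85; OOP now $1,982.20.
#4 ($335): deductible already satisfied, so patient's share is 15% × $335 = $50.25. Patient owes $50.25 (running OOP $2,032.45).
#5 ($3,036): 15% coinsurance on $3,036 = $455.40. Patient pays $455.40; OOP now $2,487.85.
Summing the patient's payments: $1,776.40 + $139.95 + $65.85 + $50.25 + $455.40 = $2,487.85.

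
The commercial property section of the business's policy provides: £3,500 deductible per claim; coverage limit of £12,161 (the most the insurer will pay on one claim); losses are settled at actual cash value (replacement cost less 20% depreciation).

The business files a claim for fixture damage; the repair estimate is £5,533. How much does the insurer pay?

£926.40

Depreciate 20%: the covered value is £5,533 × 0.8 = £4,426.40.
Less the £3,500 deductible: £4,426.40 − £3,500 = £926.40.
That's under the £12,161 cap, so the insurer reimburses the full £926.40.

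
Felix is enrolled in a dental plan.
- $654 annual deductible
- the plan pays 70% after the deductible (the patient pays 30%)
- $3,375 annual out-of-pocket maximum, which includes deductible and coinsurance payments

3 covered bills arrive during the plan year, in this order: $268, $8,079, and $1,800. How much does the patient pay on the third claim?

Claim 1 — $268: all of it applies to the deductible. Patient owes $268 (running OOP $268).
Claim 2 — $8,079: $386 finishes the deductible; $7,693 goes to coinsurance; patient's 30% is $2,307.90. Cost to patient: $2,693.90. OOP to date $2,961.90.
Claim 3 — $1,800: deductible met; 30% of $1,800 = $540. OOP would hit $3,501.90 > $3,375, so the cap limits the patient to $3,375 − $2,961.90 = $413.10.

$413.10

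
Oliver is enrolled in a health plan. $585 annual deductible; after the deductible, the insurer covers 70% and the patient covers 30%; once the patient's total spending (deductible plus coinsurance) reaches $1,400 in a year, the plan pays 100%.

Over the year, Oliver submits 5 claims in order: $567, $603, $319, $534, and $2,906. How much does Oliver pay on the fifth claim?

$383.60

Claim 1 ($567): fully absorbed by the deductible. Patient owes $567 (running OOP $567).
Claim 2 ($603): $18 to deductible, leaving $585; coinsurance $585 × 30% = $175.50. Cost to patient: $193.50. OOP to date $760.50.
Claim 3 ($319): 30% coinsurance on $319 = $95.70. Patient pays $95.70; OOP now $856.20.
Claim 4 ($534): deductible already satisfied, so patient's share is 30% × $534 = $160.20. Patient owes $160.20 (running OOP $1,016.40).
Claim 5 ($2,906): deductible met; 30% of $2,906 = $871.80. Adding that to $1,016.40 gives $1,888.20, past the $1,400 cap; patient pays only $1,400 − $1,016.40 = $383.60.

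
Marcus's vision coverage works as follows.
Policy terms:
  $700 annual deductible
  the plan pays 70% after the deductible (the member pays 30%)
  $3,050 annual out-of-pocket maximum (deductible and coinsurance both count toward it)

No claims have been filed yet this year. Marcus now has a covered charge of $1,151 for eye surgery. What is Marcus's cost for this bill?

$835.30

The full $700 deductible is still open; $700 of this bill applies to it.
After the $700 deductible portion, $1,151 − $700 = $451 is subject to coinsurance.
Member's 30% share of $451 is $135.30.
So the member owes $700 + $135.30 = $835.30 before any cap.
Cumulative spending $0 + $835.30 = $835.30 stays under the $3,050 maximum.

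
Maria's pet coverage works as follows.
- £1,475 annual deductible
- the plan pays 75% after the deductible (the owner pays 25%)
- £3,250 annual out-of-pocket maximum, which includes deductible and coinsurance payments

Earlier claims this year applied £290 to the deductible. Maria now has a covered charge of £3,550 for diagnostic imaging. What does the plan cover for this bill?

£1,773.75

Remaining deductible: £1,475 − £290 = £1,185.
After the £1,185 deductible portion, £3,550 − £1,185 = £2,365 is subject to coinsurance.
25% of £2,365 = £591.25 falls to the owner.
That puts the owner's cost at £1,185 + £591.25 = £1,776.25 before any cap.
Year-to-date out-of-pocket becomes £290 + £1,776.25 = £2,066.25, still under the £3,250 maximum, so no cap applies.
The insurer covers the remainder: £3,550 − £1,776.25 = £1,773.75.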